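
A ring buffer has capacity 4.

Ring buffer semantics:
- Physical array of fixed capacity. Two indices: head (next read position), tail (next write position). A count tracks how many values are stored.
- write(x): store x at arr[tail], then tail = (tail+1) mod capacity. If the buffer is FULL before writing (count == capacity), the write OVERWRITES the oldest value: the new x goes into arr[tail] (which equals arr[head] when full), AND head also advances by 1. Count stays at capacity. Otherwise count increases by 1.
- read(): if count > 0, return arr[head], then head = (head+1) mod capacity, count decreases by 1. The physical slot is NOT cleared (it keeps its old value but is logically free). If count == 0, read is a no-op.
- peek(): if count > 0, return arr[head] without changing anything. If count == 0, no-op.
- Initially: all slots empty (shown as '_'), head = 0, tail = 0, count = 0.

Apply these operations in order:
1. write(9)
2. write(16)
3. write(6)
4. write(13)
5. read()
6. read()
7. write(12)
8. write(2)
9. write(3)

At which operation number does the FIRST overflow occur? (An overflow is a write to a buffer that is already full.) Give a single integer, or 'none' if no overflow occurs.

Answer: 9

Derivation:
After op 1 (write(9)): arr=[9 _ _ _] head=0 tail=1 count=1
After op 2 (write(16)): arr=[9 16 _ _] head=0 tail=2 count=2
After op 3 (write(6)): arr=[9 16 6 _] head=0 tail=3 count=3
After op 4 (write(13)): arr=[9 16 6 13] head=0 tail=0 count=4
After op 5 (read()): arr=[9 16 6 13] head=1 tail=0 count=3
After op 6 (read()): arr=[9 16 6 13] head=2 tail=0 count=2
After op 7 (write(12)): arr=[12 16 6 13] head=2 tail=1 count=3
After op 8 (write(2)): arr=[12 2 6 13] head=2 tail=2 count=4
After op 9 (write(3)): arr=[12 2 3 13] head=3 tail=3 count=4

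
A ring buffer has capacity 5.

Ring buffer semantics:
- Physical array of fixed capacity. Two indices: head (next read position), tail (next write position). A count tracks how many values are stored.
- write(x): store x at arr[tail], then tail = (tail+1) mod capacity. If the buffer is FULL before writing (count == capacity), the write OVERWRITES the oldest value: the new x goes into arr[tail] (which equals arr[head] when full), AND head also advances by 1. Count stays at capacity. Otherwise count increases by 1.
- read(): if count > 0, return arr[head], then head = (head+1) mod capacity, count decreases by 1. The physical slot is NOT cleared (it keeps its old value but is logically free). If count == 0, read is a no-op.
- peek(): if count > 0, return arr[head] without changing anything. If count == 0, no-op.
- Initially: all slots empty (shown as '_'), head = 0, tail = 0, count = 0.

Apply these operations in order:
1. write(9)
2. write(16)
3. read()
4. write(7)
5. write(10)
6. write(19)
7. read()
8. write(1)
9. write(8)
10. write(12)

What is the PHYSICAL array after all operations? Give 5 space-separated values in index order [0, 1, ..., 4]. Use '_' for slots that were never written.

Answer: 1 8 12 10 19

Derivation:
After op 1 (write(9)): arr=[9 _ _ _ _] head=0 tail=1 count=1
After op 2 (write(16)): arr=[9 16 _ _ _] head=0 tail=2 count=2
After op 3 (read()): arr=[9 16 _ _ _] head=1 tail=2 count=1
After op 4 (write(7)): arr=[9 16 7 _ _] head=1 tail=3 count=2
After op 5 (write(10)): arr=[9 16 7 10 _] head=1 tail=4 count=3
After op 6 (write(19)): arr=[9 16 7 10 19] head=1 tail=0 count=4
After op 7 (read()): arr=[9 16 7 10 19] head=2 tail=0 count=3
After op 8 (write(1)): arr=[1 16 7 10 19] head=2 tail=1 count=4
After op 9 (write(8)): arr=[1 8 7 10 19] head=2 tail=2 count=5
After op 10 (write(12)): arr=[1 8 12 10 19] head=3 tail=3 count=5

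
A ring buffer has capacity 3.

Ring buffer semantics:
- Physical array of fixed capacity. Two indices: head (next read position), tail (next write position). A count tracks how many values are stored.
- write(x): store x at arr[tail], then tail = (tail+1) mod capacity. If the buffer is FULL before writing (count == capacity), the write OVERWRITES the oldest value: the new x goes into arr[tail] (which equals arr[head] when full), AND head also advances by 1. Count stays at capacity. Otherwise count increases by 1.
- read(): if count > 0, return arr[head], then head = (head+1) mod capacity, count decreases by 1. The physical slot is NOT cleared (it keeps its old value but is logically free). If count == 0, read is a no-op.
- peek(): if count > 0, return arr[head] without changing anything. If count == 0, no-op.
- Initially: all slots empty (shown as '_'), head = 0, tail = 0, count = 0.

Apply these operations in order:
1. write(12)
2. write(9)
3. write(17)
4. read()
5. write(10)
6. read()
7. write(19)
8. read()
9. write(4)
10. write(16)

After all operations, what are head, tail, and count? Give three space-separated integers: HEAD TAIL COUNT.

After op 1 (write(12)): arr=[12 _ _] head=0 tail=1 count=1
After op 2 (write(9)): arr=[12 9 _] head=0 tail=2 count=2
After op 3 (write(17)): arr=[12 9 17] head=0 tail=0 count=3
After op 4 (read()): arr=[12 9 17] head=1 tail=0 count=2
After op 5 (write(10)): arr=[10 9 17] head=1 tail=1 count=3
After op 6 (read()): arr=[10 9 17] head=2 tail=1 count=2
After op 7 (write(19)): arr=[10 19 17] head=2 tail=2 count=3
After op 8 (read()): arr=[10 19 17] head=0 tail=2 count=2
After op 9 (write(4)): arr=[10 19 4] head=0 tail=0 count=3
After op 10 (write(16)): arr=[16 19 4] head=1 tail=1 count=3

Answer: 1 1 3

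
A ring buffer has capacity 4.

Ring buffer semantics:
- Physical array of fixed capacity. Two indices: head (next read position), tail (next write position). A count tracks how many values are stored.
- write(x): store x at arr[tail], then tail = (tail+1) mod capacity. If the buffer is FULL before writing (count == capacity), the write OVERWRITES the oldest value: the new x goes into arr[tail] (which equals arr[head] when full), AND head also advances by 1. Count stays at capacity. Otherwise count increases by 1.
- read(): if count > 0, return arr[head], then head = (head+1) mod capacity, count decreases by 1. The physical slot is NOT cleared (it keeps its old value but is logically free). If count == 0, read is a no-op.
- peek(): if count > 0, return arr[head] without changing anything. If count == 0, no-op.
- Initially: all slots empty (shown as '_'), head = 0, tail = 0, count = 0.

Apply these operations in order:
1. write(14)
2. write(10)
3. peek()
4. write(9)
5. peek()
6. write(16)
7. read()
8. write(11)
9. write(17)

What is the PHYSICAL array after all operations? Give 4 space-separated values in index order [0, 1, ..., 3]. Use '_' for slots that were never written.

After op 1 (write(14)): arr=[14 _ _ _] head=0 tail=1 count=1
After op 2 (write(10)): arr=[14 10 _ _] head=0 tail=2 count=2
After op 3 (peek()): arr=[14 10 _ _] head=0 tail=2 count=2
After op 4 (write(9)): arr=[14 10 9 _] head=0 tail=3 count=3
After op 5 (peek()): arr=[14 10 9 _] head=0 tail=3 count=3
After op 6 (write(16)): arr=[14 10 9 16] head=0 tail=0 count=4
After op 7 (read()): arr=[14 10 9 16] head=1 tail=0 count=3
After op 8 (write(11)): arr=[11 10 9 16] head=1 tail=1 count=4
After op 9 (write(17)): arr=[11 17 9 16] head=2 tail=2 count=4

Answer: 11 17 9 16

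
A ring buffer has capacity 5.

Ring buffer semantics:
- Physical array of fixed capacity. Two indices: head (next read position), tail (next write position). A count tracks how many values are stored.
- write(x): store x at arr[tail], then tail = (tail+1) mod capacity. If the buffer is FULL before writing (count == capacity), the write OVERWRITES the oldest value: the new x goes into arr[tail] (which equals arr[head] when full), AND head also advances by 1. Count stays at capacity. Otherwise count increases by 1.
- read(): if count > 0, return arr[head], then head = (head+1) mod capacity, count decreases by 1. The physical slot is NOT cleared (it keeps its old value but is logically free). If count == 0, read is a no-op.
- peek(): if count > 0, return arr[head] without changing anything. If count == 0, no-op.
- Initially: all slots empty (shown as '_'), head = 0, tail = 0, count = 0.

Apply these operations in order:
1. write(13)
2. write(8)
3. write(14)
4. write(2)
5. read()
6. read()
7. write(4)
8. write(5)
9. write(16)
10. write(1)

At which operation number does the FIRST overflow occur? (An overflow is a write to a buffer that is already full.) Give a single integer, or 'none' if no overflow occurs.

Answer: 10

Derivation:
After op 1 (write(13)): arr=[13 _ _ _ _] head=0 tail=1 count=1
After op 2 (write(8)): arr=[13 8 _ _ _] head=0 tail=2 count=2
After op 3 (write(14)): arr=[13 8 14 _ _] head=0 tail=3 count=3
After op 4 (write(2)): arr=[13 8 14 2 _] head=0 tail=4 count=4
After op 5 (read()): arr=[13 8 14 2 _] head=1 tail=4 count=3
After op 6 (read()): arr=[13 8 14 2 _] head=2 tail=4 count=2
After op 7 (write(4)): arr=[13 8 14 2 4] head=2 tail=0 count=3
After op 8 (write(5)): arr=[5 8 14 2 4] head=2 tail=1 count=4
After op 9 (write(16)): arr=[5 16 14 2 4] head=2 tail=2 count=5
After op 10 (write(1)): arr=[5 16 1 2 4] head=3 tail=3 count=5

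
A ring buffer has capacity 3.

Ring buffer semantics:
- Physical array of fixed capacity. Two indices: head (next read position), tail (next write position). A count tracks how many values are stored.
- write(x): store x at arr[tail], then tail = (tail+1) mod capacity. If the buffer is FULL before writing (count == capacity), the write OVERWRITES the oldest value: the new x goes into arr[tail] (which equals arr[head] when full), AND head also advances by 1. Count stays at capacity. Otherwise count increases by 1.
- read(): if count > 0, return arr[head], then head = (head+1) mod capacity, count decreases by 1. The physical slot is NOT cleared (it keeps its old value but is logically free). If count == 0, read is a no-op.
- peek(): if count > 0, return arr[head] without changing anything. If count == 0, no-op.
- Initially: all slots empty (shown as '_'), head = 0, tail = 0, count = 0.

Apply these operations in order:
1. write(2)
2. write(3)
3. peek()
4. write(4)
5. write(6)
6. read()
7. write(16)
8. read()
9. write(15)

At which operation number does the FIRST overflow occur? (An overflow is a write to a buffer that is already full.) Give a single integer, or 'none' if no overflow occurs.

Answer: 5

Derivation:
After op 1 (write(2)): arr=[2 _ _] head=0 tail=1 count=1
After op 2 (write(3)): arr=[2 3 _] head=0 tail=2 count=2
After op 3 (peek()): arr=[2 3 _] head=0 tail=2 count=2
After op 4 (write(4)): arr=[2 3 4] head=0 tail=0 count=3
After op 5 (write(6)): arr=[6 3 4] head=1 tail=1 count=3
After op 6 (read()): arr=[6 3 4] head=2 tail=1 count=2
After op 7 (write(16)): arr=[6 16 4] head=2 tail=2 count=3
After op 8 (read()): arr=[6 16 4] head=0 tail=2 count=2
After op 9 (write(15)): arr=[6 16 15] head=0 tail=0 count=3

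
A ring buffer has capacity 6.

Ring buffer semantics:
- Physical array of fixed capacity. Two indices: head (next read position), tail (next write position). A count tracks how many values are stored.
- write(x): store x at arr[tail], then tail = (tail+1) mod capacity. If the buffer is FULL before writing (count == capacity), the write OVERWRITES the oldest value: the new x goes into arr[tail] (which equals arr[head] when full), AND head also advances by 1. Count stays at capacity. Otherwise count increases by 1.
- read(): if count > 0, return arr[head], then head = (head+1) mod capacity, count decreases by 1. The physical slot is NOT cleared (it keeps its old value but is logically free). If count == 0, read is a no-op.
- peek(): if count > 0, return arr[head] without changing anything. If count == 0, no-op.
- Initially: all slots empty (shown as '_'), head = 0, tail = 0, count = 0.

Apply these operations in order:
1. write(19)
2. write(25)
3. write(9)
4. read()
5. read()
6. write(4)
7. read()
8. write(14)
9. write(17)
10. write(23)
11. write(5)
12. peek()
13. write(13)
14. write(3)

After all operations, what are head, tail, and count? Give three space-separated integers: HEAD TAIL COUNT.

Answer: 4 4 6

Derivation:
After op 1 (write(19)): arr=[19 _ _ _ _ _] head=0 tail=1 count=1
After op 2 (write(25)): arr=[19 25 _ _ _ _] head=0 tail=2 count=2
After op 3 (write(9)): arr=[19 25 9 _ _ _] head=0 tail=3 count=3
After op 4 (read()): arr=[19 25 9 _ _ _] head=1 tail=3 count=2
After op 5 (read()): arr=[19 25 9 _ _ _] head=2 tail=3 count=1
After op 6 (write(4)): arr=[19 25 9 4 _ _] head=2 tail=4 count=2
After op 7 (read()): arr=[19 25 9 4 _ _] head=3 tail=4 count=1
After op 8 (write(14)): arr=[19 25 9 4 14 _] head=3 tail=5 count=2
After op 9 (write(17)): arr=[19 25 9 4 14 17] head=3 tail=0 count=3
After op 10 (write(23)): arr=[23 25 9 4 14 17] head=3 tail=1 count=4
After op 11 (write(5)): arr=[23 5 9 4 14 17] head=3 tail=2 count=5
After op 12 (peek()): arr=[23 5 9 4 14 17] head=3 tail=2 count=5
After op 13 (write(13)): arr=[23 5 13 4 14 17] head=3 tail=3 count=6
After op 14 (write(3)): arr=[23 5 13 3 14 17] head=4 tail=4 count=6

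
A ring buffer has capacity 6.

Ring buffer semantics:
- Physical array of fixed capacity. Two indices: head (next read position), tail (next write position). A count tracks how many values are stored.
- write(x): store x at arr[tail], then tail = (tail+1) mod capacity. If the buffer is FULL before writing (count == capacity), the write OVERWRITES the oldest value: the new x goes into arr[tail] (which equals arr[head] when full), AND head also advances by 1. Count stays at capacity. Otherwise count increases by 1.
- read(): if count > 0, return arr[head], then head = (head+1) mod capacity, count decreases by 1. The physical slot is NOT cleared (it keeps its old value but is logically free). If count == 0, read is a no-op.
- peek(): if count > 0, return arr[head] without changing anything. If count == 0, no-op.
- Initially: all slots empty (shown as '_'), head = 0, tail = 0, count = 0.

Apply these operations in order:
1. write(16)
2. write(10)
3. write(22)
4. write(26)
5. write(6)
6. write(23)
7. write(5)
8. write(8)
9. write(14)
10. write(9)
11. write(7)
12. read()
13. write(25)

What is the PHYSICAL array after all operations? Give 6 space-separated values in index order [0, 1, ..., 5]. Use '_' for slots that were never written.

After op 1 (write(16)): arr=[16 _ _ _ _ _] head=0 tail=1 count=1
After op 2 (write(10)): arr=[16 10 _ _ _ _] head=0 tail=2 count=2
After op 3 (write(22)): arr=[16 10 22 _ _ _] head=0 tail=3 count=3
After op 4 (write(26)): arr=[16 10 22 26 _ _] head=0 tail=4 count=4
After op 5 (write(6)): arr=[16 10 22 26 6 _] head=0 tail=5 count=5
After op 6 (write(23)): arr=[16 10 22 26 6 23] head=0 tail=0 count=6
After op 7 (write(5)): arr=[5 10 22 26 6 23] head=1 tail=1 count=6
After op 8 (write(8)): arr=[5 8 22 26 6 23] head=2 tail=2 count=6
After op 9 (write(14)): arr=[5 8 14 26 6 23] head=3 tail=3 count=6
After op 10 (write(9)): arr=[5 8 14 9 6 23] head=4 tail=4 count=6
After op 11 (write(7)): arr=[5 8 14 9 7 23] head=5 tail=5 count=6
After op 12 (read()): arr=[5 8 14 9 7 23] head=0 tail=5 count=5
After op 13 (write(25)): arr=[5 8 14 9 7 25] head=0 tail=0 count=6

Answer: 5 8 14 9 7 25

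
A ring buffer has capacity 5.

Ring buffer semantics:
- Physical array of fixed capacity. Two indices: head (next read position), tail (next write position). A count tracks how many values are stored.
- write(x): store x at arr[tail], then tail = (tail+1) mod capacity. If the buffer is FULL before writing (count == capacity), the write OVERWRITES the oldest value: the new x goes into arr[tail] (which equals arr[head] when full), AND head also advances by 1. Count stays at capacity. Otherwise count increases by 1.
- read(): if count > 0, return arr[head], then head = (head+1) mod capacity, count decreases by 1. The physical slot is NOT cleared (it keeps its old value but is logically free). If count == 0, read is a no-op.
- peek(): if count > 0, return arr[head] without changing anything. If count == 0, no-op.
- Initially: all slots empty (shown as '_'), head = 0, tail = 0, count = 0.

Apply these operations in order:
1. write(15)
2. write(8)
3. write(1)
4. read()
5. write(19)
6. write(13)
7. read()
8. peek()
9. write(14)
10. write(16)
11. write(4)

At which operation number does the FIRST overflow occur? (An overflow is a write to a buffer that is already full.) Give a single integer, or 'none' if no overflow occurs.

After op 1 (write(15)): arr=[15 _ _ _ _] head=0 tail=1 count=1
After op 2 (write(8)): arr=[15 8 _ _ _] head=0 tail=2 count=2
After op 3 (write(1)): arr=[15 8 1 _ _] head=0 tail=3 count=3
After op 4 (read()): arr=[15 8 1 _ _] head=1 tail=3 count=2
After op 5 (write(19)): arr=[15 8 1 19 _] head=1 tail=4 count=3
After op 6 (write(13)): arr=[15 8 1 19 13] head=1 tail=0 count=4
After op 7 (read()): arr=[15 8 1 19 13] head=2 tail=0 count=3
After op 8 (peek()): arr=[15 8 1 19 13] head=2 tail=0 count=3
After op 9 (write(14)): arr=[14 8 1 19 13] head=2 tail=1 count=4
After op 10 (write(16)): arr=[14 16 1 19 13] head=2 tail=2 count=5
After op 11 (write(4)): arr=[14 16 4 19 13] head=3 tail=3 count=5

Answer: 11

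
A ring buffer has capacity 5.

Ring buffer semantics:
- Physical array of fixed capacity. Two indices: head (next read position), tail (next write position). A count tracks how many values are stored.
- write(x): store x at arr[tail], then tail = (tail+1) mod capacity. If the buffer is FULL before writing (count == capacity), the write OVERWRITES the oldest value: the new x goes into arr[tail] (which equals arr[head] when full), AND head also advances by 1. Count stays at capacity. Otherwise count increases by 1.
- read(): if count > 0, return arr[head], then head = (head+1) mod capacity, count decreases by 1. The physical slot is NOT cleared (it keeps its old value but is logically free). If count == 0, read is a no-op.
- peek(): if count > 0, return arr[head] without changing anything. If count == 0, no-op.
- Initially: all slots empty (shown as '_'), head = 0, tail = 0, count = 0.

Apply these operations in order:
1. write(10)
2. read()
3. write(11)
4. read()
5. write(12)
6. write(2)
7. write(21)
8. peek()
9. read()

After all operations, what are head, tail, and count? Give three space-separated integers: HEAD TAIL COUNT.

Answer: 3 0 2

Derivation:
After op 1 (write(10)): arr=[10 _ _ _ _] head=0 tail=1 count=1
After op 2 (read()): arr=[10 _ _ _ _] head=1 tail=1 count=0
After op 3 (write(11)): arr=[10 11 _ _ _] head=1 tail=2 count=1
After op 4 (read()): arr=[10 11 _ _ _] head=2 tail=2 count=0
After op 5 (write(12)): arr=[10 11 12 _ _] head=2 tail=3 count=1
After op 6 (write(2)): arr=[10 11 12 2 _] head=2 tail=4 count=2
After op 7 (write(21)): arr=[10 11 12 2 21] head=2 tail=0 count=3
After op 8 (peek()): arr=[10 11 12 2 21] head=2 tail=0 count=3
After op 9 (read()): arr=[10 11 12 2 21] head=3 tail=0 count=2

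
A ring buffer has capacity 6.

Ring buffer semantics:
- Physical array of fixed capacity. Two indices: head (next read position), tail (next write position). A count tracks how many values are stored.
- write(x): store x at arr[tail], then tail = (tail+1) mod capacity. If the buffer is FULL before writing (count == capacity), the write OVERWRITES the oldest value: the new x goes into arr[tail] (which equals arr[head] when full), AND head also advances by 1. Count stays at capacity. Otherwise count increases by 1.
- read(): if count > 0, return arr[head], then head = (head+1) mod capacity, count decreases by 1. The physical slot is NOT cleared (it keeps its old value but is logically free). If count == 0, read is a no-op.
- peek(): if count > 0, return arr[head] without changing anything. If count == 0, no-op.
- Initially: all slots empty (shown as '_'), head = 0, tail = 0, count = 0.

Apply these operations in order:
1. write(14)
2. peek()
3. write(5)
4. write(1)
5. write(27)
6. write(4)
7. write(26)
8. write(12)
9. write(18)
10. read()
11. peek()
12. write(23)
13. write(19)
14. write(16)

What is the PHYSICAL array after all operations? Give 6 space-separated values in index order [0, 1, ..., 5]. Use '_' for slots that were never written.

Answer: 12 18 23 19 16 26

Derivation:
After op 1 (write(14)): arr=[14 _ _ _ _ _] head=0 tail=1 count=1
After op 2 (peek()): arr=[14 _ _ _ _ _] head=0 tail=1 count=1
After op 3 (write(5)): arr=[14 5 _ _ _ _] head=0 tail=2 count=2
After op 4 (write(1)): arr=[14 5 1 _ _ _] head=0 tail=3 count=3
After op 5 (write(27)): arr=[14 5 1 27 _ _] head=0 tail=4 count=4
After op 6 (write(4)): arr=[14 5 1 27 4 _] head=0 tail=5 count=5
After op 7 (write(26)): arr=[14 5 1 27 4 26] head=0 tail=0 count=6
After op 8 (write(12)): arr=[12 5 1 27 4 26] head=1 tail=1 count=6
After op 9 (write(18)): arr=[12 18 1 27 4 26] head=2 tail=2 count=6
After op 10 (read()): arr=[12 18 1 27 4 26] head=3 tail=2 count=5
After op 11 (peek()): arr=[12 18 1 27 4 26] head=3 tail=2 count=5
After op 12 (write(23)): arr=[12 18 23 27 4 26] head=3 tail=3 count=6
After op 13 (write(19)): arr=[12 18 23 19 4 26] head=4 tail=4 count=6
After op 14 (write(16)): arr=[12 18 23 19 16 26] head=5 tail=5 count=6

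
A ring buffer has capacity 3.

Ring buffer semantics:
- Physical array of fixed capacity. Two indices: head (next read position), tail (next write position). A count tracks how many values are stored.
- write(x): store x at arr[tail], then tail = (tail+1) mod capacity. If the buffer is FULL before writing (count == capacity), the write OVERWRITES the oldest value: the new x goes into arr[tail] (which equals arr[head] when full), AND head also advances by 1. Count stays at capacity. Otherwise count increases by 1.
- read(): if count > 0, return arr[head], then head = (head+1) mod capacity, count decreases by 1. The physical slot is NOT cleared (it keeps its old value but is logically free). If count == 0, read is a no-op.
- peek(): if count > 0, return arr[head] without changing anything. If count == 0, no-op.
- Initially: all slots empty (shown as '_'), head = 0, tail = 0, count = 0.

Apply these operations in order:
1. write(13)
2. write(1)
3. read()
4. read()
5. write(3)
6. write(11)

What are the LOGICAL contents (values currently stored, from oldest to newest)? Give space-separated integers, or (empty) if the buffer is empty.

After op 1 (write(13)): arr=[13 _ _] head=0 tail=1 count=1
After op 2 (write(1)): arr=[13 1 _] head=0 tail=2 count=2
After op 3 (read()): arr=[13 1 _] head=1 tail=2 count=1
After op 4 (read()): arr=[13 1 _] head=2 tail=2 count=0
After op 5 (write(3)): arr=[13 1 3] head=2 tail=0 count=1
After op 6 (write(11)): arr=[11 1 3] head=2 tail=1 count=2

Answer: 3 11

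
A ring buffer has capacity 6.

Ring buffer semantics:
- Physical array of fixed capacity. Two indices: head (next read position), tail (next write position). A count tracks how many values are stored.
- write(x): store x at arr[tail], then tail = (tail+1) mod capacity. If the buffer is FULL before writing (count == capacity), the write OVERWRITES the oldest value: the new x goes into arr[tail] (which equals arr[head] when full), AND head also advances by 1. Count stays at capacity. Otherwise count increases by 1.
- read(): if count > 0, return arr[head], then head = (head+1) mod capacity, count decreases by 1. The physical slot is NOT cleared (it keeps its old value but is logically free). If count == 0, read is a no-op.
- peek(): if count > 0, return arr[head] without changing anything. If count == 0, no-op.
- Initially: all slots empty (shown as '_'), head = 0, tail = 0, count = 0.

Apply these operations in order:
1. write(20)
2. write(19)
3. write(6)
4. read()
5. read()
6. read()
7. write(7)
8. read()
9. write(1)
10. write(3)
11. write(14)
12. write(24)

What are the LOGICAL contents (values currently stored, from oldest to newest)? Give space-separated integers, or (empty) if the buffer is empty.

Answer: 1 3 14 24

Derivation:
After op 1 (write(20)): arr=[20 _ _ _ _ _] head=0 tail=1 count=1
After op 2 (write(19)): arr=[20 19 _ _ _ _] head=0 tail=2 count=2
After op 3 (write(6)): arr=[20 19 6 _ _ _] head=0 tail=3 count=3
After op 4 (read()): arr=[20 19 6 _ _ _] head=1 tail=3 count=2
After op 5 (read()): arr=[20 19 6 _ _ _] head=2 tail=3 count=1
After op 6 (read()): arr=[20 19 6 _ _ _] head=3 tail=3 count=0
After op 7 (write(7)): arr=[20 19 6 7 _ _] head=3 tail=4 count=1
After op 8 (read()): arr=[20 19 6 7 _ _] head=4 tail=4 count=0
After op 9 (write(1)): arr=[20 19 6 7 1 _] head=4 tail=5 count=1
After op 10 (write(3)): arr=[20 19 6 7 1 3] head=4 tail=0 count=2
After op 11 (write(14)): arr=[14 19 6 7 1 3] head=4 tail=1 count=3
After op 12 (write(24)): arr=[14 24 6 7 1 3] head=4 tail=2 count=4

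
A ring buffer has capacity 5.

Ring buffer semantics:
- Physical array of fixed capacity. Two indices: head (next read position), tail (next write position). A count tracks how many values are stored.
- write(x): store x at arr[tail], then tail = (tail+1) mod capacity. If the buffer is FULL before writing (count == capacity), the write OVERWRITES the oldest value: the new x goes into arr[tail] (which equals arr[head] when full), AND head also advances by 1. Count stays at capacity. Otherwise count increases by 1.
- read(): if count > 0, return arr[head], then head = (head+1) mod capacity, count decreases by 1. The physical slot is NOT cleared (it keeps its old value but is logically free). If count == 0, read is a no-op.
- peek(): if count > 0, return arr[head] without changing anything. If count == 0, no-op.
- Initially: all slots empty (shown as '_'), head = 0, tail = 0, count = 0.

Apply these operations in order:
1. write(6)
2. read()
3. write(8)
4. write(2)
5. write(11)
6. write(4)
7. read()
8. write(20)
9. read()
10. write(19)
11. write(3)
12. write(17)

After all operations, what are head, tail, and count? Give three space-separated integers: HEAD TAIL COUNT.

Answer: 4 4 5

Derivation:
After op 1 (write(6)): arr=[6 _ _ _ _] head=0 tail=1 count=1
After op 2 (read()): arr=[6 _ _ _ _] head=1 tail=1 count=0
After op 3 (write(8)): arr=[6 8 _ _ _] head=1 tail=2 count=1
After op 4 (write(2)): arr=[6 8 2 _ _] head=1 tail=3 count=2
After op 5 (write(11)): arr=[6 8 2 11 _] head=1 tail=4 count=3
After op 6 (write(4)): arr=[6 8 2 11 4] head=1 tail=0 count=4
After op 7 (read()): arr=[6 8 2 11 4] head=2 tail=0 count=3
After op 8 (write(20)): arr=[20 8 2 11 4] head=2 tail=1 count=4
After op 9 (read()): arr=[20 8 2 11 4] head=3 tail=1 count=3
After op 10 (write(19)): arr=[20 19 2 11 4] head=3 tail=2 count=4
After op 11 (write(3)): arr=[20 19 3 11 4] head=3 tail=3 count=5
After op 12 (write(17)): arr=[20 19 3 17 4] head=4 tail=4 count=5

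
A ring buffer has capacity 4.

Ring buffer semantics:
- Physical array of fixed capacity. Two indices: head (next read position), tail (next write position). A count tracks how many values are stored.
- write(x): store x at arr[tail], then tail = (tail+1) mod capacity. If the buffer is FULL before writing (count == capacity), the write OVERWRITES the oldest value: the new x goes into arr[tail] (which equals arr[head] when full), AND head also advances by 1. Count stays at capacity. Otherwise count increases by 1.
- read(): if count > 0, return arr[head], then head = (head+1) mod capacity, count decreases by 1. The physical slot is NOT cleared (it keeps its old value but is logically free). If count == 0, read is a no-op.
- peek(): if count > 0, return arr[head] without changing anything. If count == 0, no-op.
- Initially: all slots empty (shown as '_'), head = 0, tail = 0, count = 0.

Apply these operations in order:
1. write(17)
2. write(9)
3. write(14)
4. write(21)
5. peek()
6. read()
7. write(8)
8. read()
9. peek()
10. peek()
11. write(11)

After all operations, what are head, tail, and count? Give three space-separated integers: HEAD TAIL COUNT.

After op 1 (write(17)): arr=[17 _ _ _] head=0 tail=1 count=1
After op 2 (write(9)): arr=[17 9 _ _] head=0 tail=2 count=2
After op 3 (write(14)): arr=[17 9 14 _] head=0 tail=3 count=3
After op 4 (write(21)): arr=[17 9 14 21] head=0 tail=0 count=4
After op 5 (peek()): arr=[17 9 14 21] head=0 tail=0 count=4
After op 6 (read()): arr=[17 9 14 21] head=1 tail=0 count=3
After op 7 (write(8)): arr=[8 9 14 21] head=1 tail=1 count=4
After op 8 (read()): arr=[8 9 14 21] head=2 tail=1 count=3
After op 9 (peek()): arr=[8 9 14 21] head=2 tail=1 count=3
After op 10 (peek()): arr=[8 9 14 21] head=2 tail=1 count=3
After op 11 (write(11)): arr=[8 11 14 21] head=2 tail=2 count=4

Answer: 2 2 4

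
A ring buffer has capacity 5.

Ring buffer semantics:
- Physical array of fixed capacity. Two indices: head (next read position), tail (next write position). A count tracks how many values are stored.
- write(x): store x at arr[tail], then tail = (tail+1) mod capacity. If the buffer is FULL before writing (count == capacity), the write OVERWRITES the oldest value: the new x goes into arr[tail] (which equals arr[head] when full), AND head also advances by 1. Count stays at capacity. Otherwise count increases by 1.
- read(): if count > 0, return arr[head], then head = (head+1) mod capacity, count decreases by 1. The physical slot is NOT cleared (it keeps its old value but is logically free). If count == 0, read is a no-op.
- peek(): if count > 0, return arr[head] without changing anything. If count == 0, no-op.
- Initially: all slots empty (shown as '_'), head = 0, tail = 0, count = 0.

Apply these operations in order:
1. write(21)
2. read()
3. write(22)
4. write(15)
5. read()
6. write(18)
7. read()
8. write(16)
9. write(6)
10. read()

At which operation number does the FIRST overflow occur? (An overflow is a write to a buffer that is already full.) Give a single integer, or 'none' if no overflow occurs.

After op 1 (write(21)): arr=[21 _ _ _ _] head=0 tail=1 count=1
After op 2 (read()): arr=[21 _ _ _ _] head=1 tail=1 count=0
After op 3 (write(22)): arr=[21 22 _ _ _] head=1 tail=2 count=1
After op 4 (write(15)): arr=[21 22 15 _ _] head=1 tail=3 count=2
After op 5 (read()): arr=[21 22 15 _ _] head=2 tail=3 count=1
After op 6 (write(18)): arr=[21 22 15 18 _] head=2 tail=4 count=2
After op 7 (read()): arr=[21 22 15 18 _] head=3 tail=4 count=1
After op 8 (write(16)): arr=[21 22 15 18 16] head=3 tail=0 count=2
After op 9 (write(6)): arr=[6 22 15 18 16] head=3 tail=1 count=3
After op 10 (read()): arr=[6 22 15 18 16] head=4 tail=1 count=2

Answer: none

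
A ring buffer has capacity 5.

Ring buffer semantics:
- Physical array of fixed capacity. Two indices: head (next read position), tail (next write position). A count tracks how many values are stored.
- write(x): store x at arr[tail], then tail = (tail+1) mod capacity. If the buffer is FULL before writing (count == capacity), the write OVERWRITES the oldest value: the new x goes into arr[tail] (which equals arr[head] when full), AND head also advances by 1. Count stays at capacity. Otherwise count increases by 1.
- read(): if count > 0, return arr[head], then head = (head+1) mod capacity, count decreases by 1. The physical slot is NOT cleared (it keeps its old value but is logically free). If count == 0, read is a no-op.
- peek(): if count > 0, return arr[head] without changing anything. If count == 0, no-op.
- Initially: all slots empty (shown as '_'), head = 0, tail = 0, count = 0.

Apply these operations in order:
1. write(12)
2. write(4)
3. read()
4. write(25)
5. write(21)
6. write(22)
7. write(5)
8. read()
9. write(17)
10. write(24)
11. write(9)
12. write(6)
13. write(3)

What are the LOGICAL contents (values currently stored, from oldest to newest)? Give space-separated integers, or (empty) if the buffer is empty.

Answer: 17 24 9 6 3

Derivation:
After op 1 (write(12)): arr=[12 _ _ _ _] head=0 tail=1 count=1
After op 2 (write(4)): arr=[12 4 _ _ _] head=0 tail=2 count=2
After op 3 (read()): arr=[12 4 _ _ _] head=1 tail=2 count=1
After op 4 (write(25)): arr=[12 4 25 _ _] head=1 tail=3 count=2
After op 5 (write(21)): arr=[12 4 25 21 _] head=1 tail=4 count=3
After op 6 (write(22)): arr=[12 4 25 21 22] head=1 tail=0 count=4
After op 7 (write(5)): arr=[5 4 25 21 22] head=1 tail=1 count=5
After op 8 (read()): arr=[5 4 25 21 22] head=2 tail=1 count=4
After op 9 (write(17)): arr=[5 17 25 21 22] head=2 tail=2 count=5
After op 10 (write(24)): arr=[5 17 24 21 22] head=3 tail=3 count=5
After op 11 (write(9)): arr=[5 17 24 9 22] head=4 tail=4 count=5
After op 12 (write(6)): arr=[5 17 24 9 6] head=0 tail=0 count=5
After op 13 (write(3)): arr=[3 17 24 9 6] head=1 tail=1 count=5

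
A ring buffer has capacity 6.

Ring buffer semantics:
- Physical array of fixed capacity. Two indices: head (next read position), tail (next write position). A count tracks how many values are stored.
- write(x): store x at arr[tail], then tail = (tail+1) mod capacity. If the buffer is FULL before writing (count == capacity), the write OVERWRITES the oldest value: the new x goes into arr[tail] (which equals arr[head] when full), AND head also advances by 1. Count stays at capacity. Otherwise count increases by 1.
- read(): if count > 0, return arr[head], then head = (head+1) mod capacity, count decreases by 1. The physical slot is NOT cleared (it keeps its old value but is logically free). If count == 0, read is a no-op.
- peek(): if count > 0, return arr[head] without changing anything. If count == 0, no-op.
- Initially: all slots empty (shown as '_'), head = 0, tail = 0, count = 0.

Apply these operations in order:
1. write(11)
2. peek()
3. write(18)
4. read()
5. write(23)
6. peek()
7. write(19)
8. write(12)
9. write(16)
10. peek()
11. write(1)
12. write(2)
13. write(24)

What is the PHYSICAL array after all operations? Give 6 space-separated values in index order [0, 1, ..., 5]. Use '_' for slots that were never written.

Answer: 1 2 24 19 12 16

Derivation:
After op 1 (write(11)): arr=[11 _ _ _ _ _] head=0 tail=1 count=1
After op 2 (peek()): arr=[11 _ _ _ _ _] head=0 tail=1 count=1
After op 3 (write(18)): arr=[11 18 _ _ _ _] head=0 tail=2 count=2
After op 4 (read()): arr=[11 18 _ _ _ _] head=1 tail=2 count=1
After op 5 (write(23)): arr=[11 18 23 _ _ _] head=1 tail=3 count=2
After op 6 (peek()): arr=[11 18 23 _ _ _] head=1 tail=3 count=2
After op 7 (write(19)): arr=[11 18 23 19 _ _] head=1 tail=4 count=3
After op 8 (write(12)): arr=[11 18 23 19 12 _] head=1 tail=5 count=4
After op 9 (write(16)): arr=[11 18 23 19 12 16] head=1 tail=0 count=5
After op 10 (peek()): arr=[11 18 23 19 12 16] head=1 tail=0 count=5
After op 11 (write(1)): arr=[1 18 23 19 12 16] head=1 tail=1 count=6
After op 12 (write(2)): arr=[1 2 23 19 12 16] head=2 tail=2 count=6
After op 13 (write(24)): arr=[1 2 24 19 12 16] head=3 tail=3 count=6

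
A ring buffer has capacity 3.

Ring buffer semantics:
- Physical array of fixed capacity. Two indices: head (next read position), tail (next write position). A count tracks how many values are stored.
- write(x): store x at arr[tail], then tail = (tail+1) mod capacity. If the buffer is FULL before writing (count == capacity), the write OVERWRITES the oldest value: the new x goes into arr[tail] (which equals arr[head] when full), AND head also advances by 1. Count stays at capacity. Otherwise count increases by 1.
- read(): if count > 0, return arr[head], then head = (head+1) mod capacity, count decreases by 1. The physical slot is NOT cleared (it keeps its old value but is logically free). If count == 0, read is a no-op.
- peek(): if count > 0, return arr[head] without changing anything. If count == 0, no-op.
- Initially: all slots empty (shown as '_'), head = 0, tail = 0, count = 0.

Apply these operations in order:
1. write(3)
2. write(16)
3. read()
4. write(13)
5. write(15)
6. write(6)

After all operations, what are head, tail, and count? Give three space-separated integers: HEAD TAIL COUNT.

Answer: 2 2 3

Derivation:
After op 1 (write(3)): arr=[3 _ _] head=0 tail=1 count=1
After op 2 (write(16)): arr=[3 16 _] head=0 tail=2 count=2
After op 3 (read()): arr=[3 16 _] head=1 tail=2 count=1
After op 4 (write(13)): arr=[3 16 13] head=1 tail=0 count=2
After op 5 (write(15)): arr=[15 16 13] head=1 tail=1 count=3
After op 6 (write(6)): arr=[15 6 13] head=2 tail=2 count=3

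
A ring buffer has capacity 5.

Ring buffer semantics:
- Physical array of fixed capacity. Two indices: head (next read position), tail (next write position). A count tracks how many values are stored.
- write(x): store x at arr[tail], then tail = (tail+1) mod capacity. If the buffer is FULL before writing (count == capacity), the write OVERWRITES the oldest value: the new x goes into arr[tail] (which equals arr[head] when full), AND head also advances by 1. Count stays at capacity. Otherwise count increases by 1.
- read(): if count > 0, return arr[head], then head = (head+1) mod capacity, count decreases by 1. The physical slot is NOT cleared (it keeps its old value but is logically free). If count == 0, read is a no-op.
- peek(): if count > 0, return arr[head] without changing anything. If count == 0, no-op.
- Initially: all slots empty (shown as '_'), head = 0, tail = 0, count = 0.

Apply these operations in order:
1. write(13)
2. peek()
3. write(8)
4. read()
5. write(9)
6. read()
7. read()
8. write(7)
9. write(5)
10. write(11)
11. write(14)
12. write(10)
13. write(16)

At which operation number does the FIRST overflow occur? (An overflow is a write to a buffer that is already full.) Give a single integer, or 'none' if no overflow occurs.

Answer: 13

Derivation:
After op 1 (write(13)): arr=[13 _ _ _ _] head=0 tail=1 count=1
After op 2 (peek()): arr=[13 _ _ _ _] head=0 tail=1 count=1
After op 3 (write(8)): arr=[13 8 _ _ _] head=0 tail=2 count=2
After op 4 (read()): arr=[13 8 _ _ _] head=1 tail=2 count=1
After op 5 (write(9)): arr=[13 8 9 _ _] head=1 tail=3 count=2
After op 6 (read()): arr=[13 8 9 _ _] head=2 tail=3 count=1
After op 7 (read()): arr=[13 8 9 _ _] head=3 tail=3 count=0
After op 8 (write(7)): arr=[13 8 9 7 _] head=3 tail=4 count=1
After op 9 (write(5)): arr=[13 8 9 7 5] head=3 tail=0 count=2
After op 10 (write(11)): arr=[11 8 9 7 5] head=3 tail=1 count=3
After op 11 (write(14)): arr=[11 14 9 7 5] head=3 tail=2 count=4
After op 12 (write(10)): arr=[11 14 10 7 5] head=3 tail=3 count=5
After op 13 (write(16)): arr=[11 14 10 16 5] head=4 tail=4 count=5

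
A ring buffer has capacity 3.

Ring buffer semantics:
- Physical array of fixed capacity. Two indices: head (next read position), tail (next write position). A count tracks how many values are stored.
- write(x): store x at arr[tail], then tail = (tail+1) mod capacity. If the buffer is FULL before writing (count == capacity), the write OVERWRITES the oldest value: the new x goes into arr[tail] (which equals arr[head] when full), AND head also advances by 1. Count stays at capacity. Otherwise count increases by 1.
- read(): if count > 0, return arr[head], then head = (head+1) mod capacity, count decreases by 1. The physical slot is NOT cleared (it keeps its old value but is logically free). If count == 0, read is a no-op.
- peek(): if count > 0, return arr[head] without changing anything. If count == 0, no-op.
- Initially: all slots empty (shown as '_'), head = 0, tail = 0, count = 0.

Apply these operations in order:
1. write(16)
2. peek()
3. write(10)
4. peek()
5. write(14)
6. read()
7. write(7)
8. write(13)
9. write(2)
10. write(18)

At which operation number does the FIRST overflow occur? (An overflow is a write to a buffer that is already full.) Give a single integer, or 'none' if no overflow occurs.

Answer: 8

Derivation:
After op 1 (write(16)): arr=[16 _ _] head=0 tail=1 count=1
After op 2 (peek()): arr=[16 _ _] head=0 tail=1 count=1
After op 3 (write(10)): arr=[16 10 _] head=0 tail=2 count=2
After op 4 (peek()): arr=[16 10 _] head=0 tail=2 count=2
After op 5 (write(14)): arr=[16 10 14] head=0 tail=0 count=3
After op 6 (read()): arr=[16 10 14] head=1 tail=0 count=2
After op 7 (write(7)): arr=[7 10 14] head=1 tail=1 count=3
After op 8 (write(13)): arr=[7 13 14] head=2 tail=2 count=3
After op 9 (write(2)): arr=[7 13 2] head=0 tail=0 count=3
After op 10 (write(18)): arr=[18 13 2] head=1 tail=1 count=3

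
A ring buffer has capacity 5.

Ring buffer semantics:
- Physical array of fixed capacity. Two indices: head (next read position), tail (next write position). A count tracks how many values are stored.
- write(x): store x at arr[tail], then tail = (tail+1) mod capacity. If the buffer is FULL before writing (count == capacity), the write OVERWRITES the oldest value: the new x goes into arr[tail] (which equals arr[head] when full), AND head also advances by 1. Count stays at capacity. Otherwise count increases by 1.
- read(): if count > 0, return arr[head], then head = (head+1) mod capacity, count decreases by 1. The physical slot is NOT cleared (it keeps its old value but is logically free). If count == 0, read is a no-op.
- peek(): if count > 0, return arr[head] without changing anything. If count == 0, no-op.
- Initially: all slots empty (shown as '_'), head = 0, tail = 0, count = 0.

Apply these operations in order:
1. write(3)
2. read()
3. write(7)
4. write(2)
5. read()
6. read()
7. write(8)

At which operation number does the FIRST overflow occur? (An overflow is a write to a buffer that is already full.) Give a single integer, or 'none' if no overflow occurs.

Answer: none

Derivation:
After op 1 (write(3)): arr=[3 _ _ _ _] head=0 tail=1 count=1
After op 2 (read()): arr=[3 _ _ _ _] head=1 tail=1 count=0
After op 3 (write(7)): arr=[3 7 _ _ _] head=1 tail=2 count=1
After op 4 (write(2)): arr=[3 7 2 _ _] head=1 tail=3 count=2
After op 5 (read()): arr=[3 7 2 _ _] head=2 tail=3 count=1
After op 6 (read()): arr=[3 7 2 _ _] head=3 tail=3 count=0
After op 7 (write(8)): arr=[3 7 2 8 _] head=3 tail=4 count=1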